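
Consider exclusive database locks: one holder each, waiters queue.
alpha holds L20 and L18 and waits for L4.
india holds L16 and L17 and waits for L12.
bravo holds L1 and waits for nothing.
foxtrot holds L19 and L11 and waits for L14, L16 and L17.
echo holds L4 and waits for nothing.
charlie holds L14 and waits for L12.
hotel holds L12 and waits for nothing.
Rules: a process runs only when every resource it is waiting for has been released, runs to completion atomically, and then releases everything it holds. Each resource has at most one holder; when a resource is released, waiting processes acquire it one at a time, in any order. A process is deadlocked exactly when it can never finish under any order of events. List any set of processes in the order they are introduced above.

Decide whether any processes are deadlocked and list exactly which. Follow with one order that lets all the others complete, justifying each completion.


The deadlocked set is empty.
Key observation: there is no circular wait here — follow any chain and it reaches a process that is free to run now.
One completion order for the rest: hotel, india, echo, bravo, alpha, charlie, foxtrot.
Walking it through:
  hotel: no waits; runs immediately, freeing L12
  india waits on L12 — all released -> runs and releases L16 and L17
  echo: no waits; runs immediately, freeing L4
  bravo: no waits; runs immediately, freeing L1
  alpha waits on L4 — all released -> runs and releases L20 and L18
  charlie waits on L12 — all released -> runs and releases L14
  foxtrot waits on L14, L16 and L17 — all released -> runs and releases L19 and L11


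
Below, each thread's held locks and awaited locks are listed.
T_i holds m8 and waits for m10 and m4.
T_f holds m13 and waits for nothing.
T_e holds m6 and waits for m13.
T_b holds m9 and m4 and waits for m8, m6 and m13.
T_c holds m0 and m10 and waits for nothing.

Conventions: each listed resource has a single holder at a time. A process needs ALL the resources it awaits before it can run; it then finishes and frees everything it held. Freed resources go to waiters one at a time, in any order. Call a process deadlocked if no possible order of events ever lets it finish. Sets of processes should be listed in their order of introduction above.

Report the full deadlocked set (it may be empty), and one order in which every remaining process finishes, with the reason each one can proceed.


The deadlocked set is T_i and T_b.
Key observation: the loop T_i -> T_b -> T_i blocks itself forever; no other process is dragged down with it.
The rest can finish in the order T_f, T_c, T_e.
Verifying each step:
  T_f waits on nothing -> runs at once and releases m13
  T_c waits on nothing -> runs at once and releases m0 and m10
  T_e: everything it awaited (m13) is free; runs, freeing m6


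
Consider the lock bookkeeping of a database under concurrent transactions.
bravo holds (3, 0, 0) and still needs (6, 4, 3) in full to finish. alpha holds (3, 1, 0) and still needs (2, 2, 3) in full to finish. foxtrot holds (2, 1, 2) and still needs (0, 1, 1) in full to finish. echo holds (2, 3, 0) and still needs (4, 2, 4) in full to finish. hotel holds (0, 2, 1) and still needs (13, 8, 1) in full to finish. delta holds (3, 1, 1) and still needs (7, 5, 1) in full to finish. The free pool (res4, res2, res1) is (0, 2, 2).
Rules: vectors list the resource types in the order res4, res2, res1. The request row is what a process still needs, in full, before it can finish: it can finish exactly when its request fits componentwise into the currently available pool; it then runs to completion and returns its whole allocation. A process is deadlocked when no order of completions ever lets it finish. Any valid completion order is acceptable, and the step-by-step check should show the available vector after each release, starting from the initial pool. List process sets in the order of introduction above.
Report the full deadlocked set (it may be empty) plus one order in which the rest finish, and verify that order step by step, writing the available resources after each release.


Nothing here is deadlocked.
Key observation: foxtrot fits the free pool immediately, and its release cascades until everyone finishes.
One completion order for the rest: foxtrot, alpha, echo, bravo, delta, hotel. Step-by-step check:
  pool = (0, 2, 2)
  foxtrot needs (0, 1, 1) <= (0, 2, 2) -> finishes; pool += (2, 1, 2) = (2, 3, 4)
  alpha needs (2, 2, 3) <= (2, 3, 4) -> finishes; pool += (3, 1, 0) = (5, 4, 4)
  echo needs (4, 2, 4) <= (5, 4, 4) -> finishes; pool += (2, 3, 0) = (7, 7, 4)
  bravo needs (6, 4, 3) <= (7, 7, 4) -> finishes; pool += (3, 0, 0) = (10, 7, 4)
  delta needs (7, 5, 1) <= (10, 7, 4) -> finishes; pool += (3, 1, 1) = (13, 8, 5)
  hotel needs (13, 8, 1) <= (13, 8, 5) -> finishes; pool += (0, 2, 1) = (13, 10, 6)


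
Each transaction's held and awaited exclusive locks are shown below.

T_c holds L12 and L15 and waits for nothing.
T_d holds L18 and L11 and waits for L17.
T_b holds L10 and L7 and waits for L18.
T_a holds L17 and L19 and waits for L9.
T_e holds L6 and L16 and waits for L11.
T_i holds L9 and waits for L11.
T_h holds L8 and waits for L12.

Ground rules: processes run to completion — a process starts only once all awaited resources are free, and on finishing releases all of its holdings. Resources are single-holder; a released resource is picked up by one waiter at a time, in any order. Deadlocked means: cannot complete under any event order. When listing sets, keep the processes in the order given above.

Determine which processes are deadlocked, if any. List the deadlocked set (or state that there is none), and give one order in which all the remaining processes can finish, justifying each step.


Deadlocked set: T_d, T_b, T_a, T_e and T_i.
Key observation: T_d -> T_a -> T_i -> T_d is a circular wait — nothing in it can go first; T_b and T_e wait into the deadlock from upstream.
A valid finishing order for the others: T_c, T_h.
Check, step by step:
  run T_c (it waits on nothing); releases L12 and L15
  run T_h (all its waits — L12 — are resolved); releases L8


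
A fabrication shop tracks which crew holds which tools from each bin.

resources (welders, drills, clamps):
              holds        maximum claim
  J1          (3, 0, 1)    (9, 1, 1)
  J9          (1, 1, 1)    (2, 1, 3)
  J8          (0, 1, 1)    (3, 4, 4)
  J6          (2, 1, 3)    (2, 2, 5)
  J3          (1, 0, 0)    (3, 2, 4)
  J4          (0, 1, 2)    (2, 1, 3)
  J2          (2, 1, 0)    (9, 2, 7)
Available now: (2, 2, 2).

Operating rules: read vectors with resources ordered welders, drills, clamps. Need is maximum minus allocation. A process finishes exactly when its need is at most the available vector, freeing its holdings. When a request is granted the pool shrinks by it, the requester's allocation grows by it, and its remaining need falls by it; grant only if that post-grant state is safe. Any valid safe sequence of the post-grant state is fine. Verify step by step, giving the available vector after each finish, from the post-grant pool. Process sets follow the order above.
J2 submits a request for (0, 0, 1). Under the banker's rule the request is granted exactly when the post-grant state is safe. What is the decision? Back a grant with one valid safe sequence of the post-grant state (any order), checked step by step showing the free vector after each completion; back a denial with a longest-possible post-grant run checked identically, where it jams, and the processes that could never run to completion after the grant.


GRANT — the state after the grant stays safe, e.g. via J4, J6, J9, J3, J1, J8, J2.
Key observation: the transfer keeps a workable pool ((2, 2, 1)); J4 starts the safe sequence.
Check on the post-grant state, step by step:
  pool = (2, 2, 1)
  J4: need (2, 0, 1) fits (2, 2, 1); releases (0, 1, 2), pool now (2, 3, 3)
  J6: need (0, 1, 2) fits (2, 3, 3); releases (2, 1, 3), pool now (4, 4, 6)
  J9: need (1, 0, 2) fits (4, 4, 6); releases (1, 1, 1), pool now (5, 5, 7)
  J3: need (2, 2, 4) fits (5, 5, 7); releases (1, 0, 0), pool now (6, 5, 7)
  J1: need (6, 1, 0) fits (6, 5, 7); releases (3, 0, 1), pool now (9, 5, 8)
  J8: need (3, 3, 3) fits (9, 5, 8); releases (0, 1, 1), pool now (9, 6, 9)
  J2: need (7, 1, 6) fits (9, 6, 9); releases (2, 1, 1), pool now (11, 7, 10)


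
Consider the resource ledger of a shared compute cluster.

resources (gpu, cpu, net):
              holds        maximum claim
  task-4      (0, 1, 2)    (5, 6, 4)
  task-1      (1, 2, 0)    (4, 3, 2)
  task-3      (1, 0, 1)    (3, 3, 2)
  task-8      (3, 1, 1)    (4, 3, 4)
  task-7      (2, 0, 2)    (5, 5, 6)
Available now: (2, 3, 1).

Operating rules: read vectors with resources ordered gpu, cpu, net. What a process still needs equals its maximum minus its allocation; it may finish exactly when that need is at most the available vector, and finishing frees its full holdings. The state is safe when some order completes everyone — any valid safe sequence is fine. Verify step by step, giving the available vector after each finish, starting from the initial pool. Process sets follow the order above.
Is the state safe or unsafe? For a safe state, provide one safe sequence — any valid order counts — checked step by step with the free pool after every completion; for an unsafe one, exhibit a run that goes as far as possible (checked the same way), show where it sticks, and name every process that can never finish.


UNSAFE — no complete ordering exists.
Key observation: after task-3, task-1 the pool peaks at (4, 5, 2), and each blocked process is short somewhere: task-4 on gpu; task-8 on net; task-7 on net.
A maximal execution: task-3, task-1 — then nothing else fits. Step-by-step check:
  pool = (2, 3, 1)
  task-3 needs (2, 3, 1) <= (2, 3, 1) -> finishes; pool += (1, 0, 1) = (3, 3, 2)
  task-1 needs (3, 1, 2) <= (3, 3, 2) -> finishes; pool += (1, 2, 0) = (4, 5, 2)
  task-4 cannot run: need (5, 5, 2) vs free (4, 5, 2) (insufficient gpu)
  task-8 cannot run: need (1, 2, 3) vs free (4, 5, 2) (insufficient net)
  task-7 cannot run: need (3, 5, 4) vs free (4, 5, 2) (insufficient net)
Processes that can never finish: task-4, task-8 and task-7.


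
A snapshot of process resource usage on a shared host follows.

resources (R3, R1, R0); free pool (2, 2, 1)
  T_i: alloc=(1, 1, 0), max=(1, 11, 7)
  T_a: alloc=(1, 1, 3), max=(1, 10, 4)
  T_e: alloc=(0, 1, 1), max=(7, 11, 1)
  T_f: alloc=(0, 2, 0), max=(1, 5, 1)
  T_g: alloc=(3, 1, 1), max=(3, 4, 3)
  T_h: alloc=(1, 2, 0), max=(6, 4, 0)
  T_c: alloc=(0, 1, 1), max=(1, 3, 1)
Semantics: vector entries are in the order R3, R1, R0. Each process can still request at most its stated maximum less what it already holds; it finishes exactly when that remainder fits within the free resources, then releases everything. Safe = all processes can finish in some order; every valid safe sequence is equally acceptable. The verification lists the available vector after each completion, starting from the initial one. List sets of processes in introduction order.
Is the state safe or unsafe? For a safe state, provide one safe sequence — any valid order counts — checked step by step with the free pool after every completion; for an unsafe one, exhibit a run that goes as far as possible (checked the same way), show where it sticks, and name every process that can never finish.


UNSAFE — no complete ordering exists.
Key observation: R1 is the bottleneck — with T_c, T_f, T_g, T_h done the pool holds (6, 8, 3), short of every remaining need.
A maximal execution: T_c, T_f, T_g, T_h — then nothing else fits. Check, step by step:
  pool = (2, 2, 1)
  T_c: need (1, 2, 0) fits (2, 2, 1); releases (0, 1, 1), pool now (2, 3, 2)
  T_f: need (1, 3, 1) fits (2, 3, 2); releases (0, 2, 0), pool now (2, 5, 2)
  T_g: need (0, 3, 2) fits (2, 5, 2); releases (3, 1, 1), pool now (5, 6, 3)
  T_h: need (5, 2, 0) fits (5, 6, 3); releases (1, 2, 0), pool now (6, 8, 3)
  blocked: T_i wants (0, 10, 7), pool (6, 8, 3) — not enough R1 and R0
  blocked: T_a wants (0, 9, 1), pool (6, 8, 3) — not enough R1
  blocked: T_e wants (7, 10, 0), pool (6, 8, 3) — not enough R3 and R1
Permanently blocked: T_i, T_a and T_e.


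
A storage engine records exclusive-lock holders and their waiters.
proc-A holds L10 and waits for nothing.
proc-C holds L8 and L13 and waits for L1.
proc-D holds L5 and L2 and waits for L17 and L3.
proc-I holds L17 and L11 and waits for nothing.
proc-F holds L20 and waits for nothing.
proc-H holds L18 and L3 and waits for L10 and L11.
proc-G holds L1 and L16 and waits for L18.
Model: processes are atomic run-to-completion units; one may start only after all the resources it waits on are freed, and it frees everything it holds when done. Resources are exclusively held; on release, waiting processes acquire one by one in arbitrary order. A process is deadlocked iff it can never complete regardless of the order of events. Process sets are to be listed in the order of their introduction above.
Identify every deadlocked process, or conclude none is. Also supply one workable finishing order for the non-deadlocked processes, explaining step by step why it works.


The deadlocked set is empty.
Key observation: the wait relation is loop-free; peeling off processes with no waits unwinds the whole state.
One completion order for the rest: proc-I, proc-A, proc-H, proc-D, proc-G, proc-F, proc-C.
Step-by-step check:
  proc-I: no waits; runs immediately, freeing L17 and L11
  proc-A: no waits; runs immediately, freeing L10
  proc-H waits on L10 and L11 — all released -> runs and releases L18 and L3
  proc-D waits on L17 and L3 — all released -> runs and releases L5 and L2
  proc-G waits on L18 — all released -> runs and releases L1 and L16
  proc-F: no waits; runs immediately, freeing L20
  proc-C waits on L1 — all released -> runs and releases L8 and L13


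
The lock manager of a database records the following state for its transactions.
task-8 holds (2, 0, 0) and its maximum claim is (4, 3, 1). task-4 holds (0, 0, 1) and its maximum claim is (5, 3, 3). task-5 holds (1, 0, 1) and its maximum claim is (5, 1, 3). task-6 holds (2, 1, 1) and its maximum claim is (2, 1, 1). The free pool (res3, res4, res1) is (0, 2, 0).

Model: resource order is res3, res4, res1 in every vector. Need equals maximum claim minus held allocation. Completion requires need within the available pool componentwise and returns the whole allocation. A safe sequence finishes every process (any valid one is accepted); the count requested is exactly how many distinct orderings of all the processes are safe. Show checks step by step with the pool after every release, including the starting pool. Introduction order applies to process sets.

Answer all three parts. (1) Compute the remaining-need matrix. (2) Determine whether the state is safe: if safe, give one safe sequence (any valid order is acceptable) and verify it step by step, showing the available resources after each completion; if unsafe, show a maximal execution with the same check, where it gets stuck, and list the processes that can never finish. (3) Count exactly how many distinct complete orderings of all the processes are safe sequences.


(1) Remaining need (order res3, res4, res1):
  task-8: (2, 3, 1)
  task-4: (5, 3, 2)
  task-5: (4, 1, 2)
  task-6: (0, 0, 0)
(2) The state is UNSAFE.
Key observation: no order helps: past task-6, task-8, the free pool tops out at (4, 3, 1), below what each blocked process needs in res1.
The run task-6, task-8 cannot be extended any further. Step-by-step check:
  pool = (0, 2, 0)
  task-6: need (0, 0, 0) fits (0, 2, 0); releases (2, 1, 1), pool now (2, 3, 1)
  task-8: need (2, 3, 1) fits (2, 3, 1); releases (2, 0, 0), pool now (4, 3, 1)
  task-4 still needs (5, 3, 2) but only (4, 3, 1) is free — short on res3 and res1
  task-5 still needs (4, 1, 2) but only (4, 3, 1) is free — short on res1
Processes that can never finish: task-4 and task-5.
(3) The exact count: 0 of the possible complete orderings are safe sequences.


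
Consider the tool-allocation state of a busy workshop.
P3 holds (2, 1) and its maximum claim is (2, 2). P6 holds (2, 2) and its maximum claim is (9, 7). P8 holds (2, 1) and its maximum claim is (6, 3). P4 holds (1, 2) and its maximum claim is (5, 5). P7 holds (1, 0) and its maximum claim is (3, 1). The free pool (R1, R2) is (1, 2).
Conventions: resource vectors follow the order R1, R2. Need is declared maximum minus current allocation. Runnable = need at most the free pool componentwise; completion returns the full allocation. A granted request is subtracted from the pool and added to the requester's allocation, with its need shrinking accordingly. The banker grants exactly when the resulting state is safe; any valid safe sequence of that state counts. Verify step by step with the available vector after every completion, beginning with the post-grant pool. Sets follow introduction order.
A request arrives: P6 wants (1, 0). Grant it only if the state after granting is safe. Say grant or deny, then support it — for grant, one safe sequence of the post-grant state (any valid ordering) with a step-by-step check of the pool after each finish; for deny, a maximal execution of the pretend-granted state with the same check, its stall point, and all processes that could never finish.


DENY. Granting would leave the state unsafe.
Key observation: after P3, P7 complete, (3, 3) is the best the pool ever gets, yet each leftover process wants more R1.
After a pretend grant, a maximal execution: P3, P7 — then nothing else fits. Step-by-step check:
  pool = (0, 2)
  P3 needs (0, 1) <= (0, 2) -> finishes; pool += (2, 1) = (2, 3)
  P7 needs (2, 1) <= (2, 3) -> finishes; pool += (1, 0) = (3, 3)
  blocked: P6 wants (6, 5), pool (3, 3) — not enough R1 and R2
  blocked: P8 wants (4, 2), pool (3, 3) — not enough R1
  blocked: P4 wants (4, 3), pool (3, 3) — not enough R1
Post-grant, the permanently blocked set is P6, P8 and P4.


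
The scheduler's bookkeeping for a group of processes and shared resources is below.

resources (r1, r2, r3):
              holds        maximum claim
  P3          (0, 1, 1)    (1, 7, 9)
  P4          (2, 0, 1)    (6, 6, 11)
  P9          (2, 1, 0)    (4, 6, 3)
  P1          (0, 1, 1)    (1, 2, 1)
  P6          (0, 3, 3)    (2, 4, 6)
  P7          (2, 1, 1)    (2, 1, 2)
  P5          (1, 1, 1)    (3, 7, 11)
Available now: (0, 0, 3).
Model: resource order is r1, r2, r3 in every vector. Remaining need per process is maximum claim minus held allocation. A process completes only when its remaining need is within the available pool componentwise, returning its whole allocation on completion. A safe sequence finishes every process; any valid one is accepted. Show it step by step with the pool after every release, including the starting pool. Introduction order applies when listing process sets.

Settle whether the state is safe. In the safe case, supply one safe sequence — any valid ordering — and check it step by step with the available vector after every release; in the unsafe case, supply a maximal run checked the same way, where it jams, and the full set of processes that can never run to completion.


The state is UNSAFE.
Key observation: r3 is the bottleneck — with P7, P1, P6, P9, P3 done the pool holds (4, 7, 9), short of every remaining need.
Going as far as possible: P7, P1, P6, P9, P3; after that, nothing fits. Verifying each step:
  pool = (0, 0, 3)
  P7: need (0, 0, 1) fits (0, 0, 3); releases (2, 1, 1), pool now (2, 1, 4)
  P1: need (1, 1, 0) fits (2, 1, 4); releases (0, 1, 1), pool now (2, 2, 5)
  P6: need (2, 1, 3) fits (2, 2, 5); releases (0, 3, 3), pool now (2, 5, 8)
  P9: need (2, 5, 3) fits (2, 5, 8); releases (2, 1, 0), pool now (4, 6, 8)
  P3: need (1, 6, 8) fits (4, 6, 8); releases (0, 1, 1), pool now (4, 7, 9)
  blocked: P4 wants (4, 6, 10), pool (4, 7, 9) — not enough r3
  blocked: P5 wants (2, 6, 10), pool (4, 7, 9) — not enough r3
Never able to finish: P4 and P5.


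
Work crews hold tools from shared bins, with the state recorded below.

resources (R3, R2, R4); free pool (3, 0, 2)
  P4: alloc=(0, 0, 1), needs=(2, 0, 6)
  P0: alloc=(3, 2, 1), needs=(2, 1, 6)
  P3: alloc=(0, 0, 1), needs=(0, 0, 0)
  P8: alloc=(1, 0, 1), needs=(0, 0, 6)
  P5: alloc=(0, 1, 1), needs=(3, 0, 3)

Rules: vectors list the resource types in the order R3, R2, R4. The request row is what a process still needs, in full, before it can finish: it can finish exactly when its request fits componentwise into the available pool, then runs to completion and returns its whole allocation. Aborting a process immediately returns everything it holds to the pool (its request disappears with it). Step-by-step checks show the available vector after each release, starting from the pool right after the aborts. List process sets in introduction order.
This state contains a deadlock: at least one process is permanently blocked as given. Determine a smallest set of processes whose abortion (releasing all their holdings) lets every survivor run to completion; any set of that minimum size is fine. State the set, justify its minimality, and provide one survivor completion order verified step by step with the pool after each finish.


Abort P4 and P0.
Key observation: P8 was stuck for good until P4 and P0 gave back (3, 2, 2); in the order shown it finishes at step 3.
Why nothing smaller works — every single abort fails: P4 alone leaves P0 blocked (short on R4); P0 alone leaves P4 blocked (short on R4); P3 alone leaves P4 blocked (short on R4); P8 alone leaves P4 blocked (short on R4); P5 alone leaves P4 blocked (short on R4).
Survivors finish in the order: P3, P5, P8. Verifying each step (pool after the aborts first):
  pool = (6, 2, 4)
  P3 needs (0, 0, 0) <= (6, 2, 4) -> finishes; pool += (0, 0, 1) = (6, 2, 5)
  P5 needs (3, 0, 3) <= (6, 2, 5) -> finishes; pool += (0, 1, 1) = (6, 3, 6)
  P8 needs (0, 0, 6) <= (6, 3, 6) -> finishes; pool += (1, 0, 1) = (7, 3, 7)


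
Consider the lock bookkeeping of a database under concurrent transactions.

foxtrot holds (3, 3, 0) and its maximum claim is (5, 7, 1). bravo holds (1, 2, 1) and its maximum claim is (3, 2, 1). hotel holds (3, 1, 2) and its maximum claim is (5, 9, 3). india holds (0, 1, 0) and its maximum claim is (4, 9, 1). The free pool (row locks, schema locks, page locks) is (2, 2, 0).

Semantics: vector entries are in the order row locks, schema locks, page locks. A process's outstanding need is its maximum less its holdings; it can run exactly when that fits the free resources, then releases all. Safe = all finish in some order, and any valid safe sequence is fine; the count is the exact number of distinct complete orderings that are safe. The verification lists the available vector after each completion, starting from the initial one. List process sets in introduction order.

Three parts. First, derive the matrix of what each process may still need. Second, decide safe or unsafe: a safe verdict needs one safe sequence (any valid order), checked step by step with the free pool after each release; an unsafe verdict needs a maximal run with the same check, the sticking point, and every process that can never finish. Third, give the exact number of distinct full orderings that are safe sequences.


(1) Outstanding need per process (order row locks, schema locks, page locks):
  foxtrot: (2, 4, 1)
  bravo: (2, 0, 0)
  hotel: (2, 8, 1)
  india: (4, 8, 1)
(2) UNSAFE — no complete ordering exists.
Key observation: no order helps: past bravo, foxtrot, the free pool tops out at (6, 7, 1), below what each blocked process needs in schema locks.
Going as far as possible: bravo, foxtrot; after that, nothing fits. Verifying each step:
  pool = (2, 2, 0)
  run bravo (needs (2, 0, 0), free (2, 2, 0)); after release of (1, 2, 1) the pool is (3, 4, 1)
  run foxtrot (needs (2, 4, 1), free (3, 4, 1)); after release of (3, 3, 0) the pool is (6, 7, 1)
  blocked: hotel wants (2, 8, 1), pool (6, 7, 1) — not enough schema locks
  blocked: india wants (4, 8, 1), pool (6, 7, 1) — not enough schema locks
Never able to finish: hotel and india.
(3) The exact count: 0 of the possible complete orderings are safe sequences.


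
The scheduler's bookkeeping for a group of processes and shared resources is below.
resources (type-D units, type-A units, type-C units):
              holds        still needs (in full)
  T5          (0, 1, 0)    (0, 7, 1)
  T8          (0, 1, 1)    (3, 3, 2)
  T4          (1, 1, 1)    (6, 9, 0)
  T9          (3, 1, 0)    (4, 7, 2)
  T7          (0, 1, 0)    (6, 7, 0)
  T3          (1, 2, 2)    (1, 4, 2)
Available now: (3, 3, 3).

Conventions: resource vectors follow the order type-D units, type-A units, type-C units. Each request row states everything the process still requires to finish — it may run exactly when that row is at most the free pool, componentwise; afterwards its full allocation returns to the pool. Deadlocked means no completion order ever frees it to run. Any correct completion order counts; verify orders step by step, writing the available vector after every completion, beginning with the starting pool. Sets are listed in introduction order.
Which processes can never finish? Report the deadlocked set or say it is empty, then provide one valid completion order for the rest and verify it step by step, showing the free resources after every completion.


Deadlocked: T5, T4, T9 and T7.
Key observation: once T8, T3 finish, the pool peaks at (4, 6, 6) — and every remaining process still needs more type-A units than that.
A valid finishing order for the others: T8, T3. Check, step by step:
  pool = (3, 3, 3)
  T8: need (3, 3, 2) fits (3, 3, 3); releases (0, 1, 1), pool now (3, 4, 4)
  T3: need (1, 4, 2) fits (3, 4, 4); releases (1, 2, 2), pool now (4, 6, 6)
The stuck group stays short no matter what:
  T5 still needs (0, 7, 1) but only (4, 6, 6) is free — short on type-A units
  T4 still needs (6, 9, 0) but only (4, 6, 6) is free — short on type-D units and type-A units
  T9 still needs (4, 7, 2) but only (4, 6, 6) is free — short on type-A units
  T7 still needs (6, 7, 0) but only (4, 6, 6) is free — short on type-D units and type-A units


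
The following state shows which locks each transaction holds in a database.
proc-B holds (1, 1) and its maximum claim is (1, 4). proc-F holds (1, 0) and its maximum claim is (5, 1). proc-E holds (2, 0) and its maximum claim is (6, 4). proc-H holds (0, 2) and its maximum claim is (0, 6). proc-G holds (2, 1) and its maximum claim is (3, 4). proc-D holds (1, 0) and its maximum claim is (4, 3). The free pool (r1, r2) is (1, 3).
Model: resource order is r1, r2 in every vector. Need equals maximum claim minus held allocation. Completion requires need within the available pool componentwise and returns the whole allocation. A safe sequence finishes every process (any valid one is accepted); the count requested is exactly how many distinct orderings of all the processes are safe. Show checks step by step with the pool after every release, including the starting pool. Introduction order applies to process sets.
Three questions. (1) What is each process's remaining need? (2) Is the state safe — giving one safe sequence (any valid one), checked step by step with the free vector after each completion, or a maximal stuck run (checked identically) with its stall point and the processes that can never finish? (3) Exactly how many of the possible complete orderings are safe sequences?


(1) Need matrix, components ordered r1, r2:
  proc-B: (0, 3)
  proc-F: (4, 1)
  proc-E: (4, 4)
  proc-H: (0, 4)
  proc-G: (1, 3)
  proc-D: (3, 3)
(2) SAFE, for example via the order proc-B, proc-H, proc-G, proc-E, proc-F, proc-D.
Key observation: proc-B is the earliest step where a requested resource binds exactly: need (0, 3), pool (1, 3) at its turn.
Walking it through:
  pool = (1, 3)
  proc-B: need (0, 3) fits (1, 3); releases (1, 1), pool now (2, 4)
  proc-H: need (0, 4) fits (2, 4); releases (0, 2), pool now (2, 6)
  proc-G: need (1, 3) fits (2, 6); releases (2, 1), pool now (4, 7)
  proc-E: need (4, 4) fits (4, 7); releases (2, 0), pool now (6, 7)
  proc-F: need (4, 1) fits (6, 7); releases (1, 0), pool now (7, 7)
  proc-D: need (3, 3) fits (7, 7); releases (1, 0), pool now (8, 7)
(3) Exactly 90 of the possible complete orderings are safe sequences.


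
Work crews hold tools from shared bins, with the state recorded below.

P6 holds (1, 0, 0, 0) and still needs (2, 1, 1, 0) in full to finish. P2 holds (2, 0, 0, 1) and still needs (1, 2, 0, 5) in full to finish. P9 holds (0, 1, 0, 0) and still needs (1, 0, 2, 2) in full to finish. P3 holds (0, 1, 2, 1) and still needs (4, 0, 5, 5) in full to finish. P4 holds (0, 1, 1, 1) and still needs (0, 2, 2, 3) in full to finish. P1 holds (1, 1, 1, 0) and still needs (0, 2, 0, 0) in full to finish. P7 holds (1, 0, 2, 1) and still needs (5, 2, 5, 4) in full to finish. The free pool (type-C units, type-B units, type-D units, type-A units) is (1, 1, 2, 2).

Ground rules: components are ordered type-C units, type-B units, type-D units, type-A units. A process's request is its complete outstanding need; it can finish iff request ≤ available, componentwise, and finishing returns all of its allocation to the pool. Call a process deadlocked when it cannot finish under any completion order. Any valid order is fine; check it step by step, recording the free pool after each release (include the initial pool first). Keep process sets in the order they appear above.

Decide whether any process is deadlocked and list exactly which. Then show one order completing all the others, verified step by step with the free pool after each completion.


Deadlocked: P2, P3, P4 and P7.
Key observation: P9, P1, P6 can finish, but then (3, 3, 3, 2) is all there is, and the blocked group's type-A units demands exceed it.
The rest can finish in the order P9, P1, P6. Check, step by step:
  pool = (1, 1, 2, 2)
  P9 needs (1, 0, 2, 2) <= (1, 1, 2, 2) -> finishes; pool += (0, 1, 0, 0) = (1, 2, 2, 2)
  P1 needs (0, 2, 0, 0) <= (1, 2, 2, 2) -> finishes; pool += (1, 1, 1, 0) = (2, 3, 3, 2)
  P6 needs (2, 1, 1, 0) <= (2, 3, 3, 2) -> finishes; pool += (1, 0, 0, 0) = (3, 3, 3, 2)
The stuck group stays short no matter what:
  P2 still needs (1, 2, 0, 5) but only (3, 3, 3, 2) is free — short on type-A units
  P3 still needs (4, 0, 5, 5) but only (3, 3, 3, 2) is free — short on type-C units, type-D units and type-A units
  P4 still needs (0, 2, 2, 3) but only (3, 3, 3, 2) is free — short on type-A units
  P7 still needs (5, 2, 5, 4) but only (3, 3, 3, 2) is free — short on type-C units, type-D units and type-A units


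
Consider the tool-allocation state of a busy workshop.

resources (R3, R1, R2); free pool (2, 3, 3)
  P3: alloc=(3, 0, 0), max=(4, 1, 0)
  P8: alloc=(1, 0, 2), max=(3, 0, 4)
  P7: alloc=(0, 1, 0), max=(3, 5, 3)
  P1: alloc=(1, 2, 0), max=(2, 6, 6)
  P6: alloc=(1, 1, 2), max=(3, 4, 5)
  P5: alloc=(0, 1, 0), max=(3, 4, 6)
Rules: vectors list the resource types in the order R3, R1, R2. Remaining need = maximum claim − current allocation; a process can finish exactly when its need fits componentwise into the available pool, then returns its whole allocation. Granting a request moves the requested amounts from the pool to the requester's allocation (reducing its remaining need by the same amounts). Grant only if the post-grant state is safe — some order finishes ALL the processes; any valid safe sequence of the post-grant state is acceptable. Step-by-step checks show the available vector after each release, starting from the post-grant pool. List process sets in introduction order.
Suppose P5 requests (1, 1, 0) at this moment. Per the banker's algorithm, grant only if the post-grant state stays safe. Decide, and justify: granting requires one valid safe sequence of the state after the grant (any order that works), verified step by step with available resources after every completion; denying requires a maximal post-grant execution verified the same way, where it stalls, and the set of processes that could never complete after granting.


DENY — the pretend-granted state is unsafe.
Key observation: after P3, P8 the pool peaks at (5, 2, 5), and each blocked process is short somewhere: P7 on R1; P1 on R1, R2; P6 on R1; P5 on R2.
After a pretend grant, a maximal execution: P3, P8 — then nothing else fits. Step-by-step check:
  pool = (1, 2, 3)
  P3: need (1, 1, 0) fits (1, 2, 3); releases (3, 0, 0), pool now (4, 2, 3)
  P8: need (2, 0, 2) fits (4, 2, 3); releases (1, 0, 2), pool now (5, 2, 5)
  P7 still needs (3, 4, 3) but only (5, 2, 5) is free — short on R1
  P1 still needs (1, 4, 6) but only (5, 2, 5) is free — short on R1 and R2
  P6 still needs (2, 3, 3) but only (5, 2, 5) is free — short on R1
  P5 still needs (2, 2, 6) but only (5, 2, 5) is free — short on R2
Post-grant, the permanently blocked set is P7, P1, P6 and P5.


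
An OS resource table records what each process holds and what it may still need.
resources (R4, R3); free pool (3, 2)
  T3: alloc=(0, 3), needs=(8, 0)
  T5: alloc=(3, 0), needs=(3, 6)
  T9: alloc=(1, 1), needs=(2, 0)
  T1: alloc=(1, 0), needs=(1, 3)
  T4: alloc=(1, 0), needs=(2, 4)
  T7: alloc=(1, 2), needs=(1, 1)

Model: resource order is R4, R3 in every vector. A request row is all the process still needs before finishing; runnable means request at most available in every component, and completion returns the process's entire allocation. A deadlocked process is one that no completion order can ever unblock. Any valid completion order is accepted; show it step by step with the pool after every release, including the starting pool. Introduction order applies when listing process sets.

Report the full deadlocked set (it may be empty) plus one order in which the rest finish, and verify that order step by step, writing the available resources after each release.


The deadlocked set is T3 and T5.
Key observation: after T9, T7, T4, T1 the pool peaks at (7, 5), and each blocked process is short somewhere: T3 on R4; T5 on R3.
One completion order for the rest: T9, T7, T4, T1. Step-by-step check:
  pool = (3, 2)
  T9: need (2, 0) fits (3, 2); releases (1, 1), pool now (4, 3)
  T7: need (1, 1) fits (4, 3); releases (1, 2), pool now (5, 5)
  T4: need (2, 4) fits (5, 5); releases (1, 0), pool now (6, 5)
  T1: need (1, 3) fits (6, 5); releases (1, 0), pool now (7, 5)
The blocked processes can never fit:
  blocked: T3 wants (8, 0), pool (7, 5) — not enough R4
  blocked: T5 wants (3, 6), pool (7, 5) — not enough R3


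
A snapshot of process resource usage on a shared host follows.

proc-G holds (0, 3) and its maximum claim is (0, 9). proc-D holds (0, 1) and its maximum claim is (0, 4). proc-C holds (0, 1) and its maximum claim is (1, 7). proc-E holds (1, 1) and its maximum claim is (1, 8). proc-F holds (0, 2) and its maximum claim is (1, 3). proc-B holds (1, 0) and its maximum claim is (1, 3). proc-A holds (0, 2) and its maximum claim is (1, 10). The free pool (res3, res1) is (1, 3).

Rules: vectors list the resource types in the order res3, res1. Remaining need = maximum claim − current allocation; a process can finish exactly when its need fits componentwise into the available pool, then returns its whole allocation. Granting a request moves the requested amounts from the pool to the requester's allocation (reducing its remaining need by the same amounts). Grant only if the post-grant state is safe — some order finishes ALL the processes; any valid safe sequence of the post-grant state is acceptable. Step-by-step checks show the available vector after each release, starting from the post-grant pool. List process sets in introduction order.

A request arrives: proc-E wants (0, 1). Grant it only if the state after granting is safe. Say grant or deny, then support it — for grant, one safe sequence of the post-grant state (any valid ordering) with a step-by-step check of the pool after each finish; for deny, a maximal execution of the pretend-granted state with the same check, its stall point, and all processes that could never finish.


DENY. Granting would leave the state unsafe.
Key observation: no order helps: past proc-F, proc-D, proc-B, the free pool tops out at (2, 5), below what each blocked process needs in res1.
Pretend the grant happened; the run proc-F, proc-D, proc-B goes as far as possible. Check, step by step:
  pool = (1, 2)
  proc-F needs (1, 1) <= (1, 2) -> finishes; pool += (0, 2) = (1, 4)
  proc-D needs (0, 3) <= (1, 4) -> finishes; pool += (0, 1) = (1, 5)
  proc-B needs (0, 3) <= (1, 5) -> finishes; pool += (1, 0) = (2, 5)
  proc-G cannot run: need (0, 6) vs free (2, 5) (insufficient res1)
  proc-C cannot run: need (1, 6) vs free (2, 5) (insufficient res1)
  proc-E cannot run: need (0, 6) vs free (2, 5) (insufficient res1)
  proc-A cannot run: need (1, 8) vs free (2, 5) (insufficient res1)
Post-grant, the permanently blocked set is proc-G, proc-C, proc-E and proc-A.


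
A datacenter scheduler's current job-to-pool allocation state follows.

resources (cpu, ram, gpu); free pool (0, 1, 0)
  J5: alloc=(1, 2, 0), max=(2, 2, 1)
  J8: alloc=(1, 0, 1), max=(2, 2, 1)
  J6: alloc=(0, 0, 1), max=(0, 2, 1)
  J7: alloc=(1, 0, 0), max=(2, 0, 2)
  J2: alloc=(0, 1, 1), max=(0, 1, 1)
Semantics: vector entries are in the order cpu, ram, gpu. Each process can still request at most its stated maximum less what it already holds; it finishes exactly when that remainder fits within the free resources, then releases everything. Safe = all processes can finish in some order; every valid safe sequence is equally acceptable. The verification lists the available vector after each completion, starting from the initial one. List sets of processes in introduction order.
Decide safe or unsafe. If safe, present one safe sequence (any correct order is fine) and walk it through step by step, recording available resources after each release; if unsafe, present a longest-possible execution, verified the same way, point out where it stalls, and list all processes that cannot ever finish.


The state is UNSAFE.
Key observation: cpu is the bottleneck — with J2, J6 done the pool holds (0, 2, 2), short of every remaining need.
A maximal execution: J2, J6 — then nothing else fits. Walking it through:
  pool = (0, 1, 0)
  run J2 (needs (0, 0, 0), free (0, 1, 0)); after release of (0, 1, 1) the pool is (0, 2, 1)
  run J6 (needs (0, 2, 0), free (0, 2, 1)); after release of (0, 0, 1) the pool is (0, 2, 2)
  J5 cannot run: need (1, 0, 1) vs free (0, 2, 2) (insufficient cpu)
  J8 cannot run: need (1, 2, 0) vs free (0, 2, 2) (insufficient cpu)
  J7 cannot run: need (1, 0, 2) vs free (0, 2, 2) (insufficient cpu)
Never able to finish: J5, J8 and J7.


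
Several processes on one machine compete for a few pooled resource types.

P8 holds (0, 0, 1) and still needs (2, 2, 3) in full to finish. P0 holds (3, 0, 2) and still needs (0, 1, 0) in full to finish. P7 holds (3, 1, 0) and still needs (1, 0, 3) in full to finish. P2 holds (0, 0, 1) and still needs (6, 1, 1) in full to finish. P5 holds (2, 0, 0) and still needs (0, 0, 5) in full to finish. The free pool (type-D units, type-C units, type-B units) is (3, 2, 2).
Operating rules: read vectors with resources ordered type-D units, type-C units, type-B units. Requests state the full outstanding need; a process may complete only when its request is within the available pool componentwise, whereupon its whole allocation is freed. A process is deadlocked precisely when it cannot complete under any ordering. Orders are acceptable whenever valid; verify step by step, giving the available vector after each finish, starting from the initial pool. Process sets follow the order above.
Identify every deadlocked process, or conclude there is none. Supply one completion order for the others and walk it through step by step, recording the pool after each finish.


No process is deadlocked.
Key observation: starting with P0, each completion frees enough for the next — no one is permanently blocked.
A valid finishing order for the others: P0, P8, P5, P7, P2. Verifying each step:
  pool = (3, 2, 2)
  run P0 (needs (0, 1, 0), free (3, 2, 2)); after release of (3, 0, 2) the pool is (6, 2, 4)
  run P8 (needs (2, 2, 3), free (6, 2, 4)); after release of (0, 0, 1) the pool is (6, 2, 5)
  run P5 (needs (0, 0, 5), free (6, 2, 5)); after release of (2, 0, 0) the pool is (8, 2, 5)
  run P7 (needs (1, 0, 3), free (8, 2, 5)); after release of (3, 1, 0) the pool is (11, 3, 5)
  run P2 (needs (6, 1, 1), free (11, 3, 5)); after release of (0, 0, 1) the pool is (11, 3, 6)
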